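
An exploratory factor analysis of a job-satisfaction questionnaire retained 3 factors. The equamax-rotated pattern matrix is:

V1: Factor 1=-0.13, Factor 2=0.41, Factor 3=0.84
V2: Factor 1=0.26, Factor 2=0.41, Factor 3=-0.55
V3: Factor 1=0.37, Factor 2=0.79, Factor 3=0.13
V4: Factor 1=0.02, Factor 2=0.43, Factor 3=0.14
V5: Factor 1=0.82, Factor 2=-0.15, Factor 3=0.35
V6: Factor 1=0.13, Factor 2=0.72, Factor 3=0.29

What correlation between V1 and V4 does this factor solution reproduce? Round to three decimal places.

r̂ = Σ λ_i·λ_j across factors = (-0.13)(0.02) + (0.41)(0.43) + (0.84)(0.14)
  = -0.0026 +0.1763 +0.1176 = 0.2913

0.291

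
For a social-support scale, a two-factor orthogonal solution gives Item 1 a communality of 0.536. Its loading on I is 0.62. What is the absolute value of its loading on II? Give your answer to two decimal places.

Under orthogonal rotation h² = Σλ², so λ_II² = h² − (0.3844) = 0.536 − 0.3844 = 0.1516.
|λ| = √0.1516 = 0.3894.

0.39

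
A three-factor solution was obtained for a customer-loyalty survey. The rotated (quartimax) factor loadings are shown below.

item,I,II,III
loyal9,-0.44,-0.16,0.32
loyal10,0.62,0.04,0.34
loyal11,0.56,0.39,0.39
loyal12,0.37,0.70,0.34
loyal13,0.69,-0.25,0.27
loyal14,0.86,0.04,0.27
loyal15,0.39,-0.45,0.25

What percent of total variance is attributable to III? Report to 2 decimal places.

SS loadings for III = 0.32² + 0.34² + 0.39² + 0.34² + 0.27² + 0.27² + 0.25² = 0.6940
With 7 standardized items, total variance = 7. Proportion = 0.6940/7 = 0.0991 → 9.91%.

9.91%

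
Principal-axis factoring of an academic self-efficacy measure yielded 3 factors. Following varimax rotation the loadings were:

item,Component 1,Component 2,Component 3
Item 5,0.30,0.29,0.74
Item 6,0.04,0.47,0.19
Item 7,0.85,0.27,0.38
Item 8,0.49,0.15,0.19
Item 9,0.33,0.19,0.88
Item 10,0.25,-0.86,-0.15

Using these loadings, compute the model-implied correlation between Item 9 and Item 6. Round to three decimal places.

0.270

r̂ = Σ λ_i·λ_j across factors = (0.33)(0.04) + (0.19)(0.47) + (0.88)(0.19)
  = +0.0132 +0.0893 +0.1672 = 0.2697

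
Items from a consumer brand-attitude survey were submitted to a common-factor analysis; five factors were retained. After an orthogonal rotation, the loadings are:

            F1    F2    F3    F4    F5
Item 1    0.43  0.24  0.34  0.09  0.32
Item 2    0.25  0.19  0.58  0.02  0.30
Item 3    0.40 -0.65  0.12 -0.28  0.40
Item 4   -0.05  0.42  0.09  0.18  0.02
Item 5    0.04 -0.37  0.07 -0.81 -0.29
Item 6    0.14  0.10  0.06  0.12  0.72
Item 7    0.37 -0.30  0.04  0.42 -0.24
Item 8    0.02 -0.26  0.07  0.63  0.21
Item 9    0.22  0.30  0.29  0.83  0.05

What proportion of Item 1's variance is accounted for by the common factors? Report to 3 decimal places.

h² = 0.43² + 0.24² + 0.34² + 0.09² + 0.32² = 0.1849 + 0.0576 + 0.1156 + 0.0081 + 0.1024 = 0.4686

0.469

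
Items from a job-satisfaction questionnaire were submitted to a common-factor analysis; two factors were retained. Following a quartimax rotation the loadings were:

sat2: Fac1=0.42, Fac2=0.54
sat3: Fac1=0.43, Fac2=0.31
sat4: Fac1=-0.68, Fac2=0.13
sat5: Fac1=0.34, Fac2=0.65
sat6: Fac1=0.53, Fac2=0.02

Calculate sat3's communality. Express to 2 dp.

0.28

h² = 0.43² + 0.31² = 0.1849 + 0.0961 = 0.2810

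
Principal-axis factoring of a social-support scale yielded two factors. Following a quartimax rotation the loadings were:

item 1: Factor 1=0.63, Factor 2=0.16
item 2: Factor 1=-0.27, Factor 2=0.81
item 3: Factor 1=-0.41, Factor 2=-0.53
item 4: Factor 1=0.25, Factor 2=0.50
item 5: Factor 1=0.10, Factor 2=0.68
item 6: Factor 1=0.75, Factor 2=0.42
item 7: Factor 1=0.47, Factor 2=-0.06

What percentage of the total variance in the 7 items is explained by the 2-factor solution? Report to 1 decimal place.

Communalities: 0.4225, 0.7290, 0.4490, 0.3125, 0.4724, 0.7389, 0.2245; Σh² = 3.3488.
Total variance with 7 standardized items is 7, so the solution explains 3.3488/7 = 0.4784 = 47.84%.

47.8%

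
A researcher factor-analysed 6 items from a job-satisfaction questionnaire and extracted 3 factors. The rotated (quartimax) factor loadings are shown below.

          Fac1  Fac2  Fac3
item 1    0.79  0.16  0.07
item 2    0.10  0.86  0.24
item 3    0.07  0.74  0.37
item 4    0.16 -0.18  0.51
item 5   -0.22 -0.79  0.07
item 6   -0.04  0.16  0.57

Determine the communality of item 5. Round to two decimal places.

h² = (-0.22)² + (-0.79)² + 0.07² = 0.0484 + 0.6241 + 0.0049 = 0.6774

0.68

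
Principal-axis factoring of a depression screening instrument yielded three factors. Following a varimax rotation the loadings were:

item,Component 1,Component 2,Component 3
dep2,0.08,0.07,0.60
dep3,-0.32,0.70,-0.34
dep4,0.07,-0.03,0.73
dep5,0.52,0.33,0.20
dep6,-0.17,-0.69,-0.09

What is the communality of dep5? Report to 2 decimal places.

0.42

h² = 0.52² + 0.33² + 0.20² = 0.2704 + 0.1089 + 0.0400 = 0.4193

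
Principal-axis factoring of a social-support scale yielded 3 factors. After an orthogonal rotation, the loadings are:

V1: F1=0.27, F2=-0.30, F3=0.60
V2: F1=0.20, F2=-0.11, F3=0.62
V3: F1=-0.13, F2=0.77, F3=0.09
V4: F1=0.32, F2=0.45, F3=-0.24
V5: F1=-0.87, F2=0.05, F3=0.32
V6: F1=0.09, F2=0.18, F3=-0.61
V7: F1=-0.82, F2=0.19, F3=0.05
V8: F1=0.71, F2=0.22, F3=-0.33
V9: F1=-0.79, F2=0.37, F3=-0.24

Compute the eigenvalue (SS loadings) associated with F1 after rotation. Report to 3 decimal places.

2.798

SS loadings for F1 = 0.27² + 0.20² + (-0.13)² + 0.32² + (-0.87)² + 0.09² + (-0.82)² + 0.71² + (-0.79)² = 0.0729 + 0.0400 + 0.0169 + 0.1024 + 0.7569 + 0.0081 + 0.6724 + 0.5041 + 0.6241 = 2.7978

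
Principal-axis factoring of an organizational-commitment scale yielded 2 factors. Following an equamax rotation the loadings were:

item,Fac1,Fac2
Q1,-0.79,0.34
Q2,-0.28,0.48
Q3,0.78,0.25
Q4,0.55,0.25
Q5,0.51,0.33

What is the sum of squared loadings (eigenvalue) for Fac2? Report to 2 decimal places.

0.58

SS loadings for Fac2 = 0.34² + 0.48² + 0.25² + 0.25² + 0.33² = 0.1156 + 0.2304 + 0.0625 + 0.0625 + 0.1089 = 0.5799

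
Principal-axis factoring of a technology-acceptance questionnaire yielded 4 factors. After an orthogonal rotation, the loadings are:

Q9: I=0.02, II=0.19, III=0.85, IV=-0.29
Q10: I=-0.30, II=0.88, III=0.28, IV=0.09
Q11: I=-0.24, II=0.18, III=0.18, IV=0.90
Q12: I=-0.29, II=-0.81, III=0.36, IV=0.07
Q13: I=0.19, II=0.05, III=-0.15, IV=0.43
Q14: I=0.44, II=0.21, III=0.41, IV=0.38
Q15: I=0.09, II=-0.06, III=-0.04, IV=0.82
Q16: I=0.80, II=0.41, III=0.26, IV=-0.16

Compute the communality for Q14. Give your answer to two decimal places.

h² = 0.44² + 0.21² + 0.41² + 0.38² = 0.1936 + 0.0441 + 0.1681 + 0.1444 = 0.5502

0.55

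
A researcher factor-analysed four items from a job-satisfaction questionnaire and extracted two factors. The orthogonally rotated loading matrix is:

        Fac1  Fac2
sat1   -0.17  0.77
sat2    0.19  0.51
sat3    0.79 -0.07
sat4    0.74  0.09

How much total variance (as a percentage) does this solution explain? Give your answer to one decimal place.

Communalities: 0.6218, 0.2962, 0.6290, 0.5557; Σh² = 2.1027.
Total variance with 4 standardized items is 4, so the solution explains 2.1027/4 = 0.5257 = 52.57%.

52.6%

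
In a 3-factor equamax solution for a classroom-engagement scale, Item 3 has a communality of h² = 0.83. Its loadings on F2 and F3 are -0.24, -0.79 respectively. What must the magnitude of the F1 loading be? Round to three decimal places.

0.385

Under orthogonal rotation h² = Σλ², so λ_F1² = h² − (0.6817) = 0.83 − 0.6817 = 0.1483.
|λ| = √0.1483 = 0.3851.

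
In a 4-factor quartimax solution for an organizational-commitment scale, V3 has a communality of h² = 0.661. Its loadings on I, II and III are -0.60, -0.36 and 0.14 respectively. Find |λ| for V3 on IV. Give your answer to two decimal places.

0.39

Under orthogonal rotation h² = Σλ², so λ_IV² = h² − (0.5092) = 0.661 − 0.5092 = 0.1518.
|λ| = √0.1518 = 0.3896.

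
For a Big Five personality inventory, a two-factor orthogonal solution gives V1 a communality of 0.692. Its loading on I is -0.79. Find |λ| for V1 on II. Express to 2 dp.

0.26

Under orthogonal rotation h² = Σλ², so λ_II² = h² − (0.6241) = 0.692 − 0.6241 = 0.0679.
|λ| = √0.0679 = 0.2606.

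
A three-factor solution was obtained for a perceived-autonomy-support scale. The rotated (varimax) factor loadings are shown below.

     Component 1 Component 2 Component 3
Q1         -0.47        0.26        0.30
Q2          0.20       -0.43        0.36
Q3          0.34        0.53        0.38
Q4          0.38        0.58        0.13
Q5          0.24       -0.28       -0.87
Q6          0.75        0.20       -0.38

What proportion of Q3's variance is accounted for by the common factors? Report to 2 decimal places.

h² = 0.34² + 0.53² + 0.38² = 0.1156 + 0.2809 + 0.1444 = 0.5409

0.54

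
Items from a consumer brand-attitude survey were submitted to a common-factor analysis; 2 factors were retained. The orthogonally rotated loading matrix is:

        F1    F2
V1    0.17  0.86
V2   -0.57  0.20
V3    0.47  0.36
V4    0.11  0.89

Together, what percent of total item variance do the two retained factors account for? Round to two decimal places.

57.20%

Communalities: 0.7685, 0.3649, 0.3505, 0.8042; Σh² = 2.2881.
Total variance with 4 standardized items is 4, so the solution explains 2.2881/4 = 0.5720 = 57.20%.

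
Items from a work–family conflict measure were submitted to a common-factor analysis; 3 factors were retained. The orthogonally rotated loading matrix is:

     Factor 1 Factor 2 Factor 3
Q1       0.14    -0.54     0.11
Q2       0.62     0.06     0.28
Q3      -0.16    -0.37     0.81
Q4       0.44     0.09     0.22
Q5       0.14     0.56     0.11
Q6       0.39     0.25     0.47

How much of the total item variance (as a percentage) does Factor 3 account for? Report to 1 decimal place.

17.1%

SS loadings for Factor 3 = 0.11² + 0.28² + 0.81² + 0.22² + 0.11² + 0.47² = 1.0280
With 6 standardized items, total variance = 6. Proportion = 1.0280/6 = 0.1713 → 17.13%.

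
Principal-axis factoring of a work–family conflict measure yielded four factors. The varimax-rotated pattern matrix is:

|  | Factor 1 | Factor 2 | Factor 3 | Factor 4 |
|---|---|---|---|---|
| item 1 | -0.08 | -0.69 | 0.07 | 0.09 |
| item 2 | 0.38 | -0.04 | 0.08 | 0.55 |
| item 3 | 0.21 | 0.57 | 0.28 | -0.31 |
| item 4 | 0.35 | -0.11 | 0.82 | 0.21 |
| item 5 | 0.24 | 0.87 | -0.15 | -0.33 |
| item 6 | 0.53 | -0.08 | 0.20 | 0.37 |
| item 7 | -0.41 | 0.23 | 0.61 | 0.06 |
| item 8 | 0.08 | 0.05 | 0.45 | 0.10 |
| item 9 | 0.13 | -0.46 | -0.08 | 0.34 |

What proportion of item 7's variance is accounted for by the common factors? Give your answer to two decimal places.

h² = (-0.41)² + 0.23² + 0.61² + 0.06² = 0.1681 + 0.0529 + 0.3721 + 0.0036 = 0.5967

0.60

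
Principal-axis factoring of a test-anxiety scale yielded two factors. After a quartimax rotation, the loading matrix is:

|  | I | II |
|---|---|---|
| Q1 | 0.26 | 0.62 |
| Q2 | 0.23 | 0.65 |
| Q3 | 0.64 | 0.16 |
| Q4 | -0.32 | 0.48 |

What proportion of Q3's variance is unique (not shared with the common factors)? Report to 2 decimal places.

h² = 0.64² + 0.16² = 0.4096 + 0.0256 = 0.4352
Uniqueness u² = 1 − h² = 1 − 0.4352 = 0.5648

0.56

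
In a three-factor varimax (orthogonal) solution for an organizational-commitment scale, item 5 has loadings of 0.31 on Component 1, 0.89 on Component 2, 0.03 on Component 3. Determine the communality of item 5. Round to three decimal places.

h² = 0.31² + 0.89² + 0.03² = 0.0961 + 0.7921 + 0.0009 = 0.8891

0.889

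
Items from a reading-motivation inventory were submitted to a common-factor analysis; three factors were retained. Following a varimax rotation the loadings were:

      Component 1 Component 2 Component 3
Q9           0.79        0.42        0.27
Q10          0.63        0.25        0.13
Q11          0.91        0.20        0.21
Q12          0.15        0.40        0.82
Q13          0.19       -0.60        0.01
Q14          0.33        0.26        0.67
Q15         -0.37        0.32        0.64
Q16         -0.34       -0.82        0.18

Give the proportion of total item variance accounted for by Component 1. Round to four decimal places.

0.2836

SS loadings for Component 1 = 0.79² + 0.63² + 0.91² + 0.15² + 0.19² + 0.33² + (-0.37)² + (-0.34)² = 2.2691
Proportion of variance = 2.2691 / 8 = 0.2836.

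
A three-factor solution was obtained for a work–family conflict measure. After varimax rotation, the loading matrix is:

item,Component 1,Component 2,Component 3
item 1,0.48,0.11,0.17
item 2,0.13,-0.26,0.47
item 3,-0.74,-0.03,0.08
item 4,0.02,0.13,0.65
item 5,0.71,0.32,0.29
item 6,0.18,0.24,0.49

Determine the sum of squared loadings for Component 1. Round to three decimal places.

1.332

SS loadings for Component 1 = 0.48² + 0.13² + (-0.74)² + 0.02² + 0.71² + 0.18² = 0.2304 + 0.0169 + 0.5476 + 0.0004 + 0.5041 + 0.0324 = 1.3318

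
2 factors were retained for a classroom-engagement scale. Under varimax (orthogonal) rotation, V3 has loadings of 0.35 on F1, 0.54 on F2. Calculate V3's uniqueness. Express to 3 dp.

h² = 0.35² + 0.54² = 0.1225 + 0.2916 = 0.4141
Uniqueness u² = 1 − h² = 1 − 0.4141 = 0.5859

0.586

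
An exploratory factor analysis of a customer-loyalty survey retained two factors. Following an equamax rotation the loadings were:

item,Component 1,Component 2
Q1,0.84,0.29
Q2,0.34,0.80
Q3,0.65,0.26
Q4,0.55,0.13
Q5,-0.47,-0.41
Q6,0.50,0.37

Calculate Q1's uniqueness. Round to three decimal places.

h² = 0.84² + 0.29² = 0.7056 + 0.0841 = 0.7897
Uniqueness u² = 1 − h² = 1 − 0.7897 = 0.2103

0.210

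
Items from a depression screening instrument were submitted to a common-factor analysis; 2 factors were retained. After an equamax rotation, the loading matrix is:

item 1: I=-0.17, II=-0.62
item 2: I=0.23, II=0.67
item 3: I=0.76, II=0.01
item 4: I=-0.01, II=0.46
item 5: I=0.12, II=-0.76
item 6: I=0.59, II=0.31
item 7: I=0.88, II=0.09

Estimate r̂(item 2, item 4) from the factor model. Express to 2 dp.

0.31

r̂ = Σ λ_i·λ_j across factors = (0.23)(-0.01) + (0.67)(0.46)
  = -0.0023 +0.3082 = 0.3059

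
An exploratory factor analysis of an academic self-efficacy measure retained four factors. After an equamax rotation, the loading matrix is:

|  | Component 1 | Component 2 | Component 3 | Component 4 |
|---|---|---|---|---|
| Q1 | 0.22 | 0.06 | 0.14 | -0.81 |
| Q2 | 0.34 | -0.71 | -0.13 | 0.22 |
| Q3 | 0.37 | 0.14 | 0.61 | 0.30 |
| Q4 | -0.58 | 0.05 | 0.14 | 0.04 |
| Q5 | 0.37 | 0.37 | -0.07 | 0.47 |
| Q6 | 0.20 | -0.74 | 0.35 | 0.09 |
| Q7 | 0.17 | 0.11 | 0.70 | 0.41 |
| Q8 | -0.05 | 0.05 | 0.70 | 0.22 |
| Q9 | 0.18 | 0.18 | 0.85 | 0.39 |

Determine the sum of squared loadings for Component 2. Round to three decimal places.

SS loadings for Component 2 = 0.06² + (-0.71)² + 0.14² + 0.05² + 0.37² + (-0.74)² + 0.11² + 0.05² + 0.18² = 0.0036 + 0.5041 + 0.0196 + 0.0025 + 0.1369 + 0.5476 + 0.0121 + 0.0025 + 0.0324 = 1.2613

1.261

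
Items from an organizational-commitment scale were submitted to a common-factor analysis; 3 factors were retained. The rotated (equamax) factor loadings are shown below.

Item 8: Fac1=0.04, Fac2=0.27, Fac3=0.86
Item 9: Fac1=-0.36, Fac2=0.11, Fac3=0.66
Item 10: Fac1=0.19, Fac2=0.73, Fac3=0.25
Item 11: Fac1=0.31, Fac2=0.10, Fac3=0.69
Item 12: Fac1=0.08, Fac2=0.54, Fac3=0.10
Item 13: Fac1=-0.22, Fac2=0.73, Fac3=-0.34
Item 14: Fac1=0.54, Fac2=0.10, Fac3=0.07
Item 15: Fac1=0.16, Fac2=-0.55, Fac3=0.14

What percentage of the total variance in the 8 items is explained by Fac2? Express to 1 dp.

22.1%

SS loadings for Fac2 = 0.27² + 0.11² + 0.73² + 0.10² + 0.54² + 0.73² + 0.10² + (-0.55)² = 1.7649
With 8 standardized items, total variance = 8. Proportion = 1.7649/8 = 0.2206 → 22.06%.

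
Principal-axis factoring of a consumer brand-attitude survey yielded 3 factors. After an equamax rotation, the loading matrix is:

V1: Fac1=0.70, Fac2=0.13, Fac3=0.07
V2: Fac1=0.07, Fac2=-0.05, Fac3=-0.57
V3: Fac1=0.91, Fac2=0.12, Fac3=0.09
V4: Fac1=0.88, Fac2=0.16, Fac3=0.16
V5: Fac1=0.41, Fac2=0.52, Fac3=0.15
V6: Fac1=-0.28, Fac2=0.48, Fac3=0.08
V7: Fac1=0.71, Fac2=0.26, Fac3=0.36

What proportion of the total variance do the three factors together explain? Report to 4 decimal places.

0.5711

Communalities: 0.5118, 0.3323, 0.8506, 0.8256, 0.4610, 0.3152, 0.7013; Σh² = 3.9978.
Total variance with 7 standardized items is 7, so the solution explains 3.9978/7 = 0.5711.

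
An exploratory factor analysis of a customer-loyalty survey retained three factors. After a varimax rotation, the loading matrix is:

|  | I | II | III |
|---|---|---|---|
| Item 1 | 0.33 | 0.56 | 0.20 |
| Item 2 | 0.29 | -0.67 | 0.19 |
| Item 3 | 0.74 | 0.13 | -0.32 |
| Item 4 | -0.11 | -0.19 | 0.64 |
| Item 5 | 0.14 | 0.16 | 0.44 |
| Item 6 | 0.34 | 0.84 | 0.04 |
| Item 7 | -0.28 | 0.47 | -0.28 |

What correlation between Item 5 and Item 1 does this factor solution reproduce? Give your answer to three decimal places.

r̂ = Σ λ_i·λ_j across factors = (0.14)(0.33) + (0.16)(0.56) + (0.44)(0.20)
  = +0.0462 +0.0896 +0.0880 = 0.2238

0.224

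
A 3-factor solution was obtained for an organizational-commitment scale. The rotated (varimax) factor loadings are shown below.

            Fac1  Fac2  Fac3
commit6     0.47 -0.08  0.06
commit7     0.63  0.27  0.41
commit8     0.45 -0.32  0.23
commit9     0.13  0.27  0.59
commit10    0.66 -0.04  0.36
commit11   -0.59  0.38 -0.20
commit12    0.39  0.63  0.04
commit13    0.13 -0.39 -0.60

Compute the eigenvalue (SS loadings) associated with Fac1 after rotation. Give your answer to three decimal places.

1.790

SS loadings for Fac1 = 0.47² + 0.63² + 0.45² + 0.13² + 0.66² + (-0.59)² + 0.39² + 0.13² = 0.2209 + 0.3969 + 0.2025 + 0.0169 + 0.4356 + 0.3481 + 0.1521 + 0.0169 = 1.7899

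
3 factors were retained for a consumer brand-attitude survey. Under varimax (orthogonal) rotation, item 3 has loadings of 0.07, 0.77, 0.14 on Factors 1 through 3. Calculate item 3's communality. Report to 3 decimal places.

h² = 0.07² + 0.77² + 0.14² = 0.0049 + 0.5929 + 0.0196 = 0.6174

0.617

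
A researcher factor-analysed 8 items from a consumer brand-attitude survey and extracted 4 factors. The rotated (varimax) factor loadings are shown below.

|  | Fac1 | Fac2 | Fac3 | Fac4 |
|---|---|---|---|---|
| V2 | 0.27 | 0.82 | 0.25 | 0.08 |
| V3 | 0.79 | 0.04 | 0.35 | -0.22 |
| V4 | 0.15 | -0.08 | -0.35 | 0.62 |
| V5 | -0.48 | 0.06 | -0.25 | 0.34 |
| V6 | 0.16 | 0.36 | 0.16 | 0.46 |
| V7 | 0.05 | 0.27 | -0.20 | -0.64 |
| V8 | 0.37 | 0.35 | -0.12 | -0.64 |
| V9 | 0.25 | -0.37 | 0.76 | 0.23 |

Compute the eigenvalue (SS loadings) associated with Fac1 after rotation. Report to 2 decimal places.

SS loadings for Fac1 = 0.27² + 0.79² + 0.15² + (-0.48)² + 0.16² + 0.05² + 0.37² + 0.25² = 0.0729 + 0.6241 + 0.0225 + 0.2304 + 0.0256 + 0.0025 + 0.1369 + 0.0625 = 1.1774

1.18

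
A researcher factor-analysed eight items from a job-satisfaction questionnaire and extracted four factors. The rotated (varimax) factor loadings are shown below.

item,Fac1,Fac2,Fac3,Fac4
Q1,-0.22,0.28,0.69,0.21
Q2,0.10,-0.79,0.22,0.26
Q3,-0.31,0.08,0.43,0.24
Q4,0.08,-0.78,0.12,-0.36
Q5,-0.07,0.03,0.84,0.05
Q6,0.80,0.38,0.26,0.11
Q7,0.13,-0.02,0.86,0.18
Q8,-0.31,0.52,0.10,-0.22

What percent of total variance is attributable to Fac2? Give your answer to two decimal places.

SS loadings for Fac2 = 0.28² + (-0.79)² + 0.08² + (-0.78)² + 0.03² + 0.38² + (-0.02)² + 0.52² = 1.7334
With 8 standardized items, total variance = 8. Proportion = 1.7334/8 = 0.2167 → 21.67%.

21.67%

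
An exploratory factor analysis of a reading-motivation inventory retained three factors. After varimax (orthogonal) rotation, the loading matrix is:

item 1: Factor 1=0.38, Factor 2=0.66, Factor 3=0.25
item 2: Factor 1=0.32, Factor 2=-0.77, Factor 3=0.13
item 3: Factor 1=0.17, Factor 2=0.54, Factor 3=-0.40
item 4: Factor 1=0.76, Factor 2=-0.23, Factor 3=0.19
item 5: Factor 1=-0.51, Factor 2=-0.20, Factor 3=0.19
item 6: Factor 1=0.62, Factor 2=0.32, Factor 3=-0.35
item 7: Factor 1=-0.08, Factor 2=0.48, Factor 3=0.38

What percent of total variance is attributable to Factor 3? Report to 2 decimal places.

8.26%

SS loadings for Factor 3 = 0.25² + 0.13² + (-0.40)² + 0.19² + 0.19² + (-0.35)² + 0.38² = 0.5785
With 7 standardized items, total variance = 7. Proportion = 0.5785/7 = 0.0826 → 8.26%.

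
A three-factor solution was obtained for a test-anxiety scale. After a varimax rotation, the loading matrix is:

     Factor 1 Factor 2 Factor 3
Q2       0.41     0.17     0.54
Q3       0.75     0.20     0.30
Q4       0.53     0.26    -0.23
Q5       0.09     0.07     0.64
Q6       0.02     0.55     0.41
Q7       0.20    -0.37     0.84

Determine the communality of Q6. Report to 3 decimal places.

h² = 0.02² + 0.55² + 0.41² = 0.0004 + 0.3025 + 0.1681 = 0.4710

0.471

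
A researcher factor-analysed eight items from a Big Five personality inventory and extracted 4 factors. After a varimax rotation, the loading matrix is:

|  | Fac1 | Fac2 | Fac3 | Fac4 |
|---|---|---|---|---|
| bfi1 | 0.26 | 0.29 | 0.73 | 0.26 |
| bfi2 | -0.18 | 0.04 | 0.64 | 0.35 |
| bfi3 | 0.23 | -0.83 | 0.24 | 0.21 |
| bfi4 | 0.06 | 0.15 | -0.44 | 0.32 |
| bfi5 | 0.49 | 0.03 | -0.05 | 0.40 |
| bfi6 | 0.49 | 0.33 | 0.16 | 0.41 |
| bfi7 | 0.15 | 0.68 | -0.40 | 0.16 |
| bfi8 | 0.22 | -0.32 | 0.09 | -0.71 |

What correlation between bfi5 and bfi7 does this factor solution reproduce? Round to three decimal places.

0.178

r̂ = Σ λ_i·λ_j across factors = (0.49)(0.15) + (0.03)(0.68) + (-0.05)(-0.40) + (0.40)(0.16)
  = +0.0735 +0.0204 +0.0200 +0.0640 = 0.1779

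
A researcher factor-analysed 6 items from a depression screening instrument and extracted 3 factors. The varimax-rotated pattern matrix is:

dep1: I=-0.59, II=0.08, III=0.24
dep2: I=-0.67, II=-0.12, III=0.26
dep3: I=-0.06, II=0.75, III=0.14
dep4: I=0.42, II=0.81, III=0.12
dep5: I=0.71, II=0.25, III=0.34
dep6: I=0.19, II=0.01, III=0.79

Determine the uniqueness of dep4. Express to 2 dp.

h² = 0.42² + 0.81² + 0.12² = 0.1764 + 0.6561 + 0.0144 = 0.8469
Uniqueness u² = 1 − h² = 1 − 0.8469 = 0.1531

0.15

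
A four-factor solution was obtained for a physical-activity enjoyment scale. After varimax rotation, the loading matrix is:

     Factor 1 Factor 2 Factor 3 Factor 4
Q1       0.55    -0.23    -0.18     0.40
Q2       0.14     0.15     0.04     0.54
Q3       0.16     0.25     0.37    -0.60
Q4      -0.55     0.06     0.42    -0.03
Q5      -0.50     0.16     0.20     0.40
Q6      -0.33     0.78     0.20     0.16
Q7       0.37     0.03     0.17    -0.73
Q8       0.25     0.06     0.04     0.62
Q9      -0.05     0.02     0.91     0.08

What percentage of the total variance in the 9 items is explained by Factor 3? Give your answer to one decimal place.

SS loadings for Factor 3 = (-0.18)² + 0.04² + 0.37² + 0.42² + 0.20² + 0.20² + 0.17² + 0.04² + 0.91² = 1.2859
With 9 standardized items, total variance = 9. Proportion = 1.2859/9 = 0.1429 → 14.29%.

14.3%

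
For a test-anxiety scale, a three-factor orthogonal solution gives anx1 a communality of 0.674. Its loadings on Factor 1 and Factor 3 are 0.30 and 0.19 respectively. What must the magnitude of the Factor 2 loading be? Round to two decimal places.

Under orthogonal rotation h² = Σλ², so λ_Factor 2² = h² − (0.1261) = 0.674 − 0.1261 = 0.5479.
|λ| = √0.5479 = 0.7402.

0.74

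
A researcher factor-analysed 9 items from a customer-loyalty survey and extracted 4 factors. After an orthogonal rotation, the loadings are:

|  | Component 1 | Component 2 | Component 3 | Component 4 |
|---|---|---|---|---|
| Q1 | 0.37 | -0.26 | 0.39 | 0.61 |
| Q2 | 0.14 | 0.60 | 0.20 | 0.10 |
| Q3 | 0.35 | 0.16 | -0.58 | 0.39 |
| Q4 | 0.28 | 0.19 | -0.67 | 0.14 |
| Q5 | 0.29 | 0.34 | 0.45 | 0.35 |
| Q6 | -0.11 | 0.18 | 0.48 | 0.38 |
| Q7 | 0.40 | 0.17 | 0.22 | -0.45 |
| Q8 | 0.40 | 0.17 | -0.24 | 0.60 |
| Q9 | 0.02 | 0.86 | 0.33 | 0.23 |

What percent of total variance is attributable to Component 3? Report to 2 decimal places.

18.06%

SS loadings for Component 3 = 0.39² + 0.20² + (-0.58)² + (-0.67)² + 0.45² + 0.48² + 0.22² + (-0.24)² + 0.33² = 1.6252
With 9 standardized items, total variance = 9. Proportion = 1.6252/9 = 0.1806 → 18.06%.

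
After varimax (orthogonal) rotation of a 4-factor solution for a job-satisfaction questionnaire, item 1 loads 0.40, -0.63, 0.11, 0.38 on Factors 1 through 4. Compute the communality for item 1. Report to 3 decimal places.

h² = 0.40² + (-0.63)² + 0.11² + 0.38² = 0.1600 + 0.3969 + 0.0121 + 0.1444 = 0.7134

0.713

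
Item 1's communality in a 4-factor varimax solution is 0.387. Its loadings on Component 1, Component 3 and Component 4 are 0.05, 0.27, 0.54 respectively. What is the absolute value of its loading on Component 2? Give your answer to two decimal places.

0.14

Under orthogonal rotation h² = Σλ², so λ_Component 2² = h² − (0.3670) = 0.387 − 0.3670 = 0.0200.
|λ| = √0.0200 = 0.1414.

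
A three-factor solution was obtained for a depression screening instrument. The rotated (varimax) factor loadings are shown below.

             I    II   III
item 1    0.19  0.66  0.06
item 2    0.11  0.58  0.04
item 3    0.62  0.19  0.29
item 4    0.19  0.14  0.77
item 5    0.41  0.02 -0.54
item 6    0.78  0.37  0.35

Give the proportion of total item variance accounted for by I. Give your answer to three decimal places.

0.208

SS loadings for I = 0.19² + 0.11² + 0.62² + 0.19² + 0.41² + 0.78² = 1.2452
Proportion of variance = 1.2452 / 6 = 0.2075.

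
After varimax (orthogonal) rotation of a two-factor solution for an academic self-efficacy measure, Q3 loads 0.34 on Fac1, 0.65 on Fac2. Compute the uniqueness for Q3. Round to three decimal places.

h² = 0.34² + 0.65² = 0.1156 + 0.4225 = 0.5381
Uniqueness u² = 1 − h² = 1 − 0.5381 = 0.4619

0.462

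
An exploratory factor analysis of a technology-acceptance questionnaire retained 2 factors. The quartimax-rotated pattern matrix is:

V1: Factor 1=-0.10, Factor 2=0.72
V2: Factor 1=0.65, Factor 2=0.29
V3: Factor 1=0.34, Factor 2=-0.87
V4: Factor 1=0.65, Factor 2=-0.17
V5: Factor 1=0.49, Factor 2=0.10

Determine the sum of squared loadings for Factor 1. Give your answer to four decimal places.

SS loadings for Factor 1 = (-0.10)² + 0.65² + 0.34² + 0.65² + 0.49² = 0.0100 + 0.4225 + 0.1156 + 0.4225 + 0.2401 = 1.2107

1.2107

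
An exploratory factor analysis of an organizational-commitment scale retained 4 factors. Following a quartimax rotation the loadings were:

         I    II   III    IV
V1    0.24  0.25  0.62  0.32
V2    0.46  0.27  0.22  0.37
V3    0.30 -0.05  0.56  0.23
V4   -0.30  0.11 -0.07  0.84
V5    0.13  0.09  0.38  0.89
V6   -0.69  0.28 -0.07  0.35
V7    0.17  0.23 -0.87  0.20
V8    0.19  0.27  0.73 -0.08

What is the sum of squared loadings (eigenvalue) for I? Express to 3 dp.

SS loadings for I = 0.24² + 0.46² + 0.30² + (-0.30)² + 0.13² + (-0.69)² + 0.17² + 0.19² = 0.0576 + 0.2116 + 0.0900 + 0.0900 + 0.0169 + 0.4761 + 0.0289 + 0.0361 = 1.0072

1.007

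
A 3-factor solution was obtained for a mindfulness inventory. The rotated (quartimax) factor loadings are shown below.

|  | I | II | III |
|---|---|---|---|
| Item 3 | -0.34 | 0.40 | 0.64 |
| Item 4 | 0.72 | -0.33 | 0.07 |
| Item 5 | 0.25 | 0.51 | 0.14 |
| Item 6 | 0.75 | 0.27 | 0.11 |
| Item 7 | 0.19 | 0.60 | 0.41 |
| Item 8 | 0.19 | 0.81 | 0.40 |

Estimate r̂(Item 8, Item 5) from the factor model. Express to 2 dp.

r̂ = Σ λ_i·λ_j across factors = (0.19)(0.25) + (0.81)(0.51) + (0.40)(0.14)
  = +0.0475 +0.4131 +0.0560 = 0.5166

0.52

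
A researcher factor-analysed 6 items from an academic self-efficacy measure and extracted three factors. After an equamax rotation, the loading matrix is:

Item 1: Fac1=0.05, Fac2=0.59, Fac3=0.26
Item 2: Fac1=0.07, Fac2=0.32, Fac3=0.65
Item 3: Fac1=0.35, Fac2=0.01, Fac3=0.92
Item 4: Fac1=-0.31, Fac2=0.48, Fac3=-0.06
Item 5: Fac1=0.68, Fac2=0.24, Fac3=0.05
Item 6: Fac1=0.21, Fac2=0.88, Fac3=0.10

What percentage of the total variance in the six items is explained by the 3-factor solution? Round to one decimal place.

SS loadings by factor: 0.7325, 1.5130, 1.3526; total = 3.5981.
Total variance with 6 standardized items is 6, so the solution explains 3.5981/6 = 0.5997 = 59.97%.

60.0%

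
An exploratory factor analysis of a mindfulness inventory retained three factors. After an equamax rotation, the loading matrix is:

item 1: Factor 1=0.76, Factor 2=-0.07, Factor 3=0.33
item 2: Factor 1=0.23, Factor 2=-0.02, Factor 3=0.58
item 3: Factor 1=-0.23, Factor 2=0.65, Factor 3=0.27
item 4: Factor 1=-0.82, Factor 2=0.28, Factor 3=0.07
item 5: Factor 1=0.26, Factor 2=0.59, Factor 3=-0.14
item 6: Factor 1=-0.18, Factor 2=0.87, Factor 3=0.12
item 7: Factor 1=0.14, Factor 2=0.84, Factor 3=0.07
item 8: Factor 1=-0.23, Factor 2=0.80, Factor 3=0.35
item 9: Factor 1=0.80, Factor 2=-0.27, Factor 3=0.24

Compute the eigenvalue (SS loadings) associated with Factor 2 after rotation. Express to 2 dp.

SS loadings for Factor 2 = (-0.07)² + (-0.02)² + 0.65² + 0.28² + 0.59² + 0.87² + 0.84² + 0.80² + (-0.27)² = 0.0049 + 0.0004 + 0.4225 + 0.0784 + 0.3481 + 0.7569 + 0.7056 + 0.6400 + 0.0729 = 3.0297

3.03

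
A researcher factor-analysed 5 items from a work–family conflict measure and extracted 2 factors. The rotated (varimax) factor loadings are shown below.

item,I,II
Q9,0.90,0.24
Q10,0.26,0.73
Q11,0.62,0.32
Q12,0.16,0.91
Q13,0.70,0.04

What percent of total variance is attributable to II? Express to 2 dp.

30.45%

SS loadings for II = 0.24² + 0.73² + 0.32² + 0.91² + 0.04² = 1.5226
With 5 standardized items, total variance = 5. Proportion = 1.5226/5 = 0.3045 → 30.45%.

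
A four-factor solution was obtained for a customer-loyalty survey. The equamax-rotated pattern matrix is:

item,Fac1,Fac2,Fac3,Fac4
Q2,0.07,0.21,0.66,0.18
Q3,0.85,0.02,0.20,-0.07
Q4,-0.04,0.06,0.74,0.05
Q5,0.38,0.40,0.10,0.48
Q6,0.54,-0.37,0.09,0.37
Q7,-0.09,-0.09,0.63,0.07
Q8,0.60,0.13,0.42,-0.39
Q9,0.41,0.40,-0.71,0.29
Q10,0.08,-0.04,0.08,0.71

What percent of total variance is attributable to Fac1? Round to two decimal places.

SS loadings for Fac1 = 0.07² + 0.85² + (-0.04)² + 0.38² + 0.54² + (-0.09)² + 0.60² + 0.41² + 0.08² = 1.7076
With 9 standardized items, total variance = 9. Proportion = 1.7076/9 = 0.1897 → 18.97%.

18.97%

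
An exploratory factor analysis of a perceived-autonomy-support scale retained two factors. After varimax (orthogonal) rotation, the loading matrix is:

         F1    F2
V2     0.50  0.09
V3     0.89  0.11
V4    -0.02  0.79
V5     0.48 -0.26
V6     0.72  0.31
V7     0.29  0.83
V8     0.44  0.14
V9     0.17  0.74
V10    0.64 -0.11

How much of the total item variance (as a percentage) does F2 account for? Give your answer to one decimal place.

SS loadings for F2 = 0.09² + 0.11² + 0.79² + (-0.26)² + 0.31² + 0.83² + 0.14² + 0.74² + (-0.11)² = 2.0762
With 9 standardized items, total variance = 9. Proportion = 2.0762/9 = 0.2307 → 23.07%.

23.1%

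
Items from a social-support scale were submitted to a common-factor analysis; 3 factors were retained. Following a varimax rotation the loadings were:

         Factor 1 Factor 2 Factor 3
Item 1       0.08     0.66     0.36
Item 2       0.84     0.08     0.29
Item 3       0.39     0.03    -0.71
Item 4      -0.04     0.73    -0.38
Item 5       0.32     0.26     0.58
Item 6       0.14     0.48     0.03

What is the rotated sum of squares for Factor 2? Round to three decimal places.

1.274

SS loadings for Factor 2 = 0.66² + 0.08² + 0.03² + 0.73² + 0.26² + 0.48² = 0.4356 + 0.0064 + 0.0009 + 0.5329 + 0.0676 + 0.2304 = 1.2738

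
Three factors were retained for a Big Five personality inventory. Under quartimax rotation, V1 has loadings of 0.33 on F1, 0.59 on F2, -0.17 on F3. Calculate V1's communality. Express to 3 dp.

0.486

h² = 0.33² + 0.59² + (-0.17)² = 0.1089 + 0.3481 + 0.0289 = 0.4859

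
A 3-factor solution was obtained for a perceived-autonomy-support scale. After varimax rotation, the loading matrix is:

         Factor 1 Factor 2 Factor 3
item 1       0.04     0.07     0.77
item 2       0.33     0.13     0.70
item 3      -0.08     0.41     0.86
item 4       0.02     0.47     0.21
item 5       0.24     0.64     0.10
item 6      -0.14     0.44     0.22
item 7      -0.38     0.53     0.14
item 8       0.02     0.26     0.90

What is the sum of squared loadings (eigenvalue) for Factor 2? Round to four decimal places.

1.3625

SS loadings for Factor 2 = 0.07² + 0.13² + 0.41² + 0.47² + 0.64² + 0.44² + 0.53² + 0.26² = 0.0049 + 0.0169 + 0.1681 + 0.2209 + 0.4096 + 0.1936 + 0.2809 + 0.0676 = 1.3625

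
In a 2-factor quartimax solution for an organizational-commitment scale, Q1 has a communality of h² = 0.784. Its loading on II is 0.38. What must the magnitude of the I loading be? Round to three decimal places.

Under orthogonal rotation h² = Σλ², so λ_I² = h² − (0.1444) = 0.784 − 0.1444 = 0.6396.
|λ| = √0.6396 = 0.7997.

0.800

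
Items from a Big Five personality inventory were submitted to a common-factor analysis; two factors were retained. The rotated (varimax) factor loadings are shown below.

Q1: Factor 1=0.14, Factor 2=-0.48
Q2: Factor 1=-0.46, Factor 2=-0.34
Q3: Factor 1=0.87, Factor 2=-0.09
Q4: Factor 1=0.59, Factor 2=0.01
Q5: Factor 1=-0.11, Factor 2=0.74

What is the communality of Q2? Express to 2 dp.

h² = (-0.46)² + (-0.34)² = 0.2116 + 0.1156 = 0.3272

0.33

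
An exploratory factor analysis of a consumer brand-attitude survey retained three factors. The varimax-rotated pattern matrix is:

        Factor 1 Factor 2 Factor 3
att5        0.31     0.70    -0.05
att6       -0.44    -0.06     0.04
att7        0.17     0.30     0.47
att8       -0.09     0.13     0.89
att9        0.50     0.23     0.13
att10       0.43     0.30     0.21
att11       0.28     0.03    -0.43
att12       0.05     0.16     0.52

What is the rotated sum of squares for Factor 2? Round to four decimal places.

SS loadings for Factor 2 = 0.70² + (-0.06)² + 0.30² + 0.13² + 0.23² + 0.30² + 0.03² + 0.16² = 0.4900 + 0.0036 + 0.0900 + 0.0169 + 0.0529 + 0.0900 + 0.0009 + 0.0256 = 0.7699

0.7699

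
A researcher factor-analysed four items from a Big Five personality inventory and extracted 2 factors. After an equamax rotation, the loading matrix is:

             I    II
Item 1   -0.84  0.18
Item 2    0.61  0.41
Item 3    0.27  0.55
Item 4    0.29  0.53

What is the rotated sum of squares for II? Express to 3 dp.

SS loadings for II = 0.18² + 0.41² + 0.55² + 0.53² = 0.0324 + 0.1681 + 0.3025 + 0.2809 = 0.7839

0.784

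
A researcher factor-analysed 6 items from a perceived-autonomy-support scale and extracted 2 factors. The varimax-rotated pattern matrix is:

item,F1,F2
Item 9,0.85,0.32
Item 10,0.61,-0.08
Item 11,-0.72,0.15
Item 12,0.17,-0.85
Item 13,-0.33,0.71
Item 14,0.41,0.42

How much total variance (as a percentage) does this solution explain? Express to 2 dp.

57.55%

SS loadings by factor: 1.9189, 1.5343; total = 3.4532.
Total variance with 6 standardized items is 6, so the solution explains 3.4532/6 = 0.5755 = 57.55%.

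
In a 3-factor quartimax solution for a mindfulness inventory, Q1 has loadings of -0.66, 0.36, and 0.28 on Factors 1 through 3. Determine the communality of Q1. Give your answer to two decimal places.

0.64

h² = (-0.66)² + 0.36² + 0.28² = 0.4356 + 0.1296 + 0.0784 = 0.6436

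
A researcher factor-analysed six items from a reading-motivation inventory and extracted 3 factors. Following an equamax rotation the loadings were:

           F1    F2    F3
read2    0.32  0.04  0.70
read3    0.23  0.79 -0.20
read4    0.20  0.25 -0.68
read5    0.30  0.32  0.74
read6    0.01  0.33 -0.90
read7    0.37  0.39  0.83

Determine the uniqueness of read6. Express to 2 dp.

0.08

h² = 0.01² + 0.33² + (-0.90)² = 0.0001 + 0.1089 + 0.8100 = 0.9190
Uniqueness u² = 1 − h² = 1 − 0.9190 = 0.0810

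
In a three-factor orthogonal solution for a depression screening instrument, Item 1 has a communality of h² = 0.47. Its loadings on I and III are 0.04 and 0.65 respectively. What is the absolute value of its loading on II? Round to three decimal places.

Under orthogonal rotation h² = Σλ², so λ_II² = h² − (0.4241) = 0.47 − 0.4241 = 0.0459.
|λ| = √0.0459 = 0.2142.

0.214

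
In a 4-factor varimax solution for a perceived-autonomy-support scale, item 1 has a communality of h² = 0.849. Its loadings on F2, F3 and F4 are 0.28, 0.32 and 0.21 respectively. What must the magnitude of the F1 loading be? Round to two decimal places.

0.79

Under orthogonal rotation h² = Σλ², so λ_F1² = h² − (0.2249) = 0.849 − 0.2249 = 0.6241.
|λ| = √0.6241 = 0.7900.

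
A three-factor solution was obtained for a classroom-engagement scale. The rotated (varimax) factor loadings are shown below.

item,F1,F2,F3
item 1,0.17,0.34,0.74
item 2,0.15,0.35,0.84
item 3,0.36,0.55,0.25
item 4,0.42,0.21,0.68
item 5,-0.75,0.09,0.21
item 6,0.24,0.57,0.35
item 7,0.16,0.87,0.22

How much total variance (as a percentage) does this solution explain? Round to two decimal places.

66.73%

Communalities: 0.6921, 0.8506, 0.4946, 0.6829, 0.6147, 0.5050, 0.8309; Σh² = 4.6708.
Total variance with 7 standardized items is 7, so the solution explains 4.6708/7 = 0.6673 = 66.73%.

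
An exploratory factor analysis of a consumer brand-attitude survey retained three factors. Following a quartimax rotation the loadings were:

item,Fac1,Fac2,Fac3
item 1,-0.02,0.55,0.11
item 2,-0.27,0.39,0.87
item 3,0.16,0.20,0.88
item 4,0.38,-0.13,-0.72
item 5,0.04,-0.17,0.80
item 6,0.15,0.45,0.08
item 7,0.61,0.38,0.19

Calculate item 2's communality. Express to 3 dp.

0.982

h² = (-0.27)² + 0.39² + 0.87² = 0.0729 + 0.1521 + 0.7569 = 0.9819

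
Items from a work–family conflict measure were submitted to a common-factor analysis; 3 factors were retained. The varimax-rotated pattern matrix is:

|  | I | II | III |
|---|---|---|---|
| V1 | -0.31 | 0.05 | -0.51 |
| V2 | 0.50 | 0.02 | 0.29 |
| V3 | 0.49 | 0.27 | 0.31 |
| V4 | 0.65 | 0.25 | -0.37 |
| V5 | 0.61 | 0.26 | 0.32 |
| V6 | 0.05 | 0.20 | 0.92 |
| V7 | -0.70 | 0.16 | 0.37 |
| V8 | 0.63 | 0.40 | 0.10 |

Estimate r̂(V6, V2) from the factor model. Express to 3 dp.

r̂ = Σ λ_i·λ_j across factors = (0.05)(0.50) + (0.20)(0.02) + (0.92)(0.29)
  = +0.0250 +0.0040 +0.2668 = 0.2958

0.296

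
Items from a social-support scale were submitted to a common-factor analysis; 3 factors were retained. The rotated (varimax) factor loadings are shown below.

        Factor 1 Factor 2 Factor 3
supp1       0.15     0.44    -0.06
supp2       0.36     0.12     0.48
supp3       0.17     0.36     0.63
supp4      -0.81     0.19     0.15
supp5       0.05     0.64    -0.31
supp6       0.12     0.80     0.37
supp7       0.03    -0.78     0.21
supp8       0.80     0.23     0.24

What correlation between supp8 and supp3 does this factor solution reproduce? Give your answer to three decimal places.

r̂ = Σ λ_i·λ_j across factors = (0.80)(0.17) + (0.23)(0.36) + (0.24)(0.63)
  = +0.1360 +0.0828 +0.1512 = 0.3700

0.370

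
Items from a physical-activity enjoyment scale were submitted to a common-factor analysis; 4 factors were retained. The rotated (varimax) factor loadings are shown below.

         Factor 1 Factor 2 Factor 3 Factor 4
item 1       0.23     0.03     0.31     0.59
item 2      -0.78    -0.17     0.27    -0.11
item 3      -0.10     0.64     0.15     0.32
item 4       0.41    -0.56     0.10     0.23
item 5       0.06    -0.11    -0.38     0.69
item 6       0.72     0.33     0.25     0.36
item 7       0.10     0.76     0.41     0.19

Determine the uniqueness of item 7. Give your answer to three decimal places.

0.208

h² = 0.10² + 0.76² + 0.41² + 0.19² = 0.0100 + 0.5776 + 0.1681 + 0.0361 = 0.7918
Uniqueness u² = 1 − h² = 1 − 0.7918 = 0.2082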